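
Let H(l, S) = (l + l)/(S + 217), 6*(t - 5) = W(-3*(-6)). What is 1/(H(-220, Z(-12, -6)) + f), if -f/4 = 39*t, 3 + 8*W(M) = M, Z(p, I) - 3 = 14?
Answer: -468/388735 ≈ -0.0012039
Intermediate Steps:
Z(p, I) = 17 (Z(p, I) = 3 + 14 = 17)
W(M) = -3/8 + M/8
t = 85/16 (t = 5 + (-3/8 + (-3*(-6))/8)/6 = 5 + (-3/8 + (⅛)*18)/6 = 5 + (-3/8 + 9/4)/6 = 5 + (⅙)*(15/8) = 5 + 5/16 = 85/16 ≈ 5.3125)
H(l, S) = 2*l/(217 + S) (H(l, S) = (2*l)/(217 + S) = 2*l/(217 + S))
f = -3315/4 (f = -156*85/16 = -4*3315/16 = -3315/4 ≈ -828.75)
1/(H(-220, Z(-12, -6)) + f) = 1/(2*(-220)/(217 + 17) - 3315/4) = 1/(2*(-220)/234 - 3315/4) = 1/(2*(-220)*(1/234) - 3315/4) = 1/(-220/117 - 3315/4) = 1/(-388735/468) = -468/388735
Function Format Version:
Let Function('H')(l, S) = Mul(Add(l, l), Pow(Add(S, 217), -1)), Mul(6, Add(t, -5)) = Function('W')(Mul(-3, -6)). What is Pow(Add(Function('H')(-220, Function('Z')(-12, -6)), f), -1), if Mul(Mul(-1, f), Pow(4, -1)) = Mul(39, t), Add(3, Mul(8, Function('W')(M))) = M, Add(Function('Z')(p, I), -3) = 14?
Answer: Rational(-468, 388735) ≈ -0.0012039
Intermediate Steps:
Function('Z')(p, I) = 17 (Function('Z')(p, I) = Add(3, 14) = 17)
Function('W')(M) = Add(Rational(-3, 8), Mul(Rational(1, 8), M))
t = Rational(85, 16) (t = Add(5, Mul(Rational(1, 6), Add(Rational(-3, 8), Mul(Rational(1, 8), Mul(-3, -6))))) = Add(5, Mul(Rational(1, 6), Add(Rational(-3, 8), Mul(Rational(1, 8), 18)))) = Add(5, Mul(Rational(1, 6), Add(Rational(-3, 8), Rational(9, 4)))) = Add(5, Mul(Rational(1, 6), Rational(15, 8))) = Add(5, Rational(5, 16)) = Rational(85, 16) ≈ 5.3125)
Function('H')(l, S) = Mul(2, l, Pow(Add(217, S), -1)) (Function('H')(l, S) = Mul(Mul(2, l), Pow(Add(217, S), -1)) = Mul(2, l, Pow(Add(217, S), -1)))
f = Rational(-3315, 4) (f = Mul(-4, Mul(39, Rational(85, 16))) = Mul(-4, Rational(3315, 16)) = Rational(-3315, 4) ≈ -828.75)
Pow(Add(Function('H')(-220, Function('Z')(-12, -6)), f), -1) = Pow(Add(Mul(2, -220, Pow(Add(217, 17), -1)), Rational(-3315, 4)), -1) = Pow(Add(Mul(2, -220, Pow(234, -1)), Rational(-3315, 4)), -1) = Pow(Add(Mul(2, -220, Rational(1, 234)), Rational(-3315, 4)), -1) = Pow(Add(Rational(-220, 117), Rational(-3315, 4)), -1) = Pow(Rational(-388735, 468), -1) = Rational(-468, 388735)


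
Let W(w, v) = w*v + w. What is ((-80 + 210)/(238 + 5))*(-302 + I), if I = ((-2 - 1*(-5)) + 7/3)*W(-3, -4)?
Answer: -33020/243 ≈ -135.88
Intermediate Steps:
W(w, v) = w + v*w (W(w, v) = v*w + w = w + v*w)
I = 48 (I = ((-2 - 1*(-5)) + 7/3)*(-3*(1 - 4)) = ((-2 + 5) + 7*(⅓))*(-3*(-3)) = (3 + 7/3)*9 = (16/3)*9 = 48)
((-80 + 210)/(238 + 5))*(-302 + I) = ((-80 + 210)/(238 + 5))*(-302 + 48) = (130/243)*(-254) = -33020/243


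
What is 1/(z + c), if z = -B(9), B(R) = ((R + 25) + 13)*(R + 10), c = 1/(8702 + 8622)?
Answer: -17324/15470331 ≈ -0.0011198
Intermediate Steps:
c = 1/17324 ≈ 5.7723e-5
B(R) = (10 + R)*(38 + R) (B(R) = ((25 + R) + 13)*(10 + R) = (38 + R)*(10 + R) = (10 + R)*(38 + R))
z = -893 (z = -(380 + 9² + 48*9) = -(380 + 81 + 432) = -1*893 = -893)
1/(z + c) = 1/(-893 + 1/17324) = 1/(-15470331/17324) = -17324/15470331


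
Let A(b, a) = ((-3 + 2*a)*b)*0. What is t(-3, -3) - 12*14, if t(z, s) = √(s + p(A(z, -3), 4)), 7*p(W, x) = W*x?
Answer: -168 + I*√3 ≈ -168.0 + 1.732*I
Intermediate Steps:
A(b, a) = 0 (A(b, a) = (b*(-3 + 2*a))*0 = 0)
p(W, x) = W*x/7 (p(W, x) = (W*x)/7 = W*x/7)
t(z, s) = √s (t(z, s) = √(s + (⅐)*0*4) = √(s + 0) = √s)
t(-3, -3) - 12*14 = √(-3) - 12*14 = I*√3 - 168 = -168 + I*√3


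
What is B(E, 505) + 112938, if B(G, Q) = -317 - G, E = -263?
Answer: 112884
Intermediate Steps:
B(E, 505) + 112938 = (-317 - 1*(-263)) + 112938 = (-317 + 263) + 112938 = -54 + 112938 = 112884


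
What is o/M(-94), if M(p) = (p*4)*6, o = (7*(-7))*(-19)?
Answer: -931/2256 ≈ -0.41268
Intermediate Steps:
o = 931 (o = -49*(-19) = 931)
M(p) = 24*p (M(p) = (4*p)*6 = 24*p)
o/M(-94) = 931/((24*(-94))) = 931/(-2256) = 931*(-1/2256) = -931/2256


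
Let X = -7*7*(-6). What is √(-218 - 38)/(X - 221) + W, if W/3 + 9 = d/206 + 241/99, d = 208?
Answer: -56654/3399 + 16*I/73 ≈ -16.668 + 0.21918*I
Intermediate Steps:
X = 294 (X = -49*(-6) = 294)
W = -56654/3399 (W = -27 + 3*(208/206 + 241/99) = -27 + 3*(208*(1/206) + 241*(1/99)) = -27 + 3*(104/103 + 241/99) = -27 + 3*(35119/10197) = -27 + 35119/3399 = -56654/3399 ≈ -16.668)
√(-218 - 38)/(X - 221) + W = √(-218 - 38)/(294 - 221) - 56654/3399 = √(-256)/73 - 56654/3399 = (16*I)/73 - 56654/3399 = 16*I/73 - 56654/3399 = -56654/3399 + 16*I/73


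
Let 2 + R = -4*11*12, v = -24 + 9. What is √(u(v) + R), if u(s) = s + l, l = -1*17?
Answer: I*√562 ≈ 23.707*I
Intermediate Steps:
v = -15
l = -17
u(s) = -17 + s (u(s) = s - 17 = -17 + s)
R = -530 (R = -2 - 4*11*12 = -2 - 44*12 = -2 - 528 = -530)
√(u(v) + R) = √((-17 - 15) - 530) = √(-32 - 530) = √(-562) = I*√562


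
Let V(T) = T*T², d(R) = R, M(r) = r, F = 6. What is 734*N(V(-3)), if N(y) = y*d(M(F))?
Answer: -118908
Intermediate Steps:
V(T) = T³
N(y) = 6*y (N(y) = y*6 = 6*y)
734*N(V(-3)) = 734*(6*(-3)³) = 734*(6*(-27)) = 734*(-162) = -118908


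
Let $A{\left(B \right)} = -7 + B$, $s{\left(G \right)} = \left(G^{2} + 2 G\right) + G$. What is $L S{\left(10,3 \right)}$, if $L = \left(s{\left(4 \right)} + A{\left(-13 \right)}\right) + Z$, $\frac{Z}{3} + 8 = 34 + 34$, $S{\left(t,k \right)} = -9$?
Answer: $-1692$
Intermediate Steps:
$s{\left(G \right)} = G^{2} + 3 G$
$Z = 180$ ($Z = -24 + 3 \left(34 + 34\right) = -24 + 3 \cdot 68 = -24 + 204 = 180$)
$L = 188$ ($L = \left(4 \left(3 + 4\right) - 20\right) + 180 = \left(4 \cdot 7 - 20\right) + 180 = \left(28 - 20\right) + 180 = 8 + 180 = 188$)
$L S{\left(10,3 \right)} = 188 \left(-9\right) = -1692$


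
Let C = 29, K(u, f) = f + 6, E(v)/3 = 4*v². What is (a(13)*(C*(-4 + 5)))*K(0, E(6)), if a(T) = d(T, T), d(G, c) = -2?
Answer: -25404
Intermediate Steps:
a(T) = -2
E(v) = 12*v² (E(v) = 3*(4*v²) = 12*v²)
K(u, f) = 6 + f
(a(13)*(C*(-4 + 5)))*K(0, E(6)) = (-58*(-4 + 5))*(6 + 12*6²) = (-58)*(6 + 12*36) = (-2*29)*(6 + 432) = -58*438 = -25404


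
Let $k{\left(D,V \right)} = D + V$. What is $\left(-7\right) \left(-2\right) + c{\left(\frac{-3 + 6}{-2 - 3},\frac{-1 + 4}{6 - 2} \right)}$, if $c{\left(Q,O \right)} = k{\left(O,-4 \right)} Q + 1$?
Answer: $\frac{339}{20} \approx 16.95$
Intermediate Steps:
$c{\left(Q,O \right)} = 1 + Q \left(-4 + O\right)$ ($c{\left(Q,O \right)} = \left(O - 4\right) Q + 1 = \left(-4 + O\right) Q + 1 = Q \left(-4 + O\right) + 1 = 1 + Q \left(-4 + O\right)$)
$\left(-7\right) \left(-2\right) + c{\left(\frac{-3 + 6}{-2 - 3},\frac{-1 + 4}{6 - 2} \right)} = \left(-7\right) \left(-2\right) + \left(1 + \frac{-3 + 6}{-2 - 3} \left(-4 + \frac{-1 + 4}{6 - 2}\right)\right) = 14 + \left(1 + \frac{3}{-5} \left(-4 + \frac{3}{4}\right)\right) = 14 + \left(1 + 3 \left(- \frac{1}{5}\right) \left(-4 + 3 \cdot \frac{1}{4}\right)\right) = 14 - \left(-1 + \frac{3 \left(-4 + \frac{3}{4}\right)}{5}\right) = 14 + \left(1 - - \frac{39}{20}\right) = 14 + \left(1 + \frac{39}{20}\right) = 14 + \frac{59}{20} = \frac{339}{20}$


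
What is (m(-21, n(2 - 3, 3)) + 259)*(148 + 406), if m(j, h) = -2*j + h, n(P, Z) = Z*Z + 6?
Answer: 175064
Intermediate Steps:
n(P, Z) = 6 + Z² (n(P, Z) = Z² + 6 = 6 + Z²)
m(j, h) = h - 2*j
(m(-21, n(2 - 3, 3)) + 259)*(148 + 406) = (((6 + 3²) - 2*(-21)) + 259)*(148 + 406) = (((6 + 9) + 42) + 259)*554 = ((15 + 42) + 259)*554 = (57 + 259)*554 = 316*554 = 175064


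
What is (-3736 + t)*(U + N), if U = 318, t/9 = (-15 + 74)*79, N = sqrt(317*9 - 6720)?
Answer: 12151734 + 38213*I*sqrt(3867) ≈ 1.2152e+7 + 2.3763e+6*I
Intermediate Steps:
N = I*sqrt(3867) (N = sqrt(2853 - 6720) = sqrt(-3867) = I*sqrt(3867) ≈ 62.185*I)
t = 41949 (t = 9*((-15 + 74)*79) = 9*(59*79) = 9*4661 = 41949)
(-3736 + t)*(U + N) = (-3736 + 41949)*(318 + I*sqrt(3867)) = 38213*(318 + I*sqrt(3867)) = 12151734 + 38213*I*sqrt(3867)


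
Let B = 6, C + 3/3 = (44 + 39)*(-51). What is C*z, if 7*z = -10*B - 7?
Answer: 283678/7 ≈ 40525.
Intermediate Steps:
C = -4234 (C = -1 + (44 + 39)*(-51) = -1 + 83*(-51) = -1 - 4233 = -4234)
z = -67/7 (z = (-10*6 - 7)/7 = (-60 - 7)/7 = (1/7)*(-67) = -67/7 ≈ -9.5714)
C*z = -4234*(-67/7) = 283678/7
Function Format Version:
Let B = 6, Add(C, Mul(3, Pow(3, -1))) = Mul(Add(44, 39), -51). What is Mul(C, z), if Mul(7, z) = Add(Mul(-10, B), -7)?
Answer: Rational(283678, 7) ≈ 40525.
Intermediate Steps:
C = -4234 (C = Add(-1, Mul(Add(44, 39), -51)) = Add(-1, Mul(83, -51)) = Add(-1, -4233) = -4234)
z = Rational(-67, 7) (z = Mul(Rational(1, 7), Add(Mul(-10, 6), -7)) = Mul(Rational(1, 7), Add(-60, -7)) = Mul(Rational(1, 7), -67) = Rational(-67, 7) ≈ -9.5714)
Mul(C, z) = Mul(-4234, Rational(-67, 7)) = Rational(283678, 7)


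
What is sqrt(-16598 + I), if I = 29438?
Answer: 2*sqrt(3210) ≈ 113.31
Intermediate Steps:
sqrt(-16598 + I) = sqrt(-16598 + 29438) = sqrt(12840) = 2*sqrt(3210)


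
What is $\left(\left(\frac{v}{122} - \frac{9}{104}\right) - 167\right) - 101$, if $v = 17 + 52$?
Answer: $- \frac{1697153}{6344} \approx -267.52$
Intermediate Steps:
$v = 69$
$\left(\left(\frac{v}{122} - \frac{9}{104}\right) - 167\right) - 101 = \left(\left(\frac{69}{122} - \frac{9}{104}\right) - 167\right) - 101 = \left(\frac{3039}{6344} - 167\right) - 101 = - \frac{1056409}{6344} - 101 = - \frac{1697153}{6344}$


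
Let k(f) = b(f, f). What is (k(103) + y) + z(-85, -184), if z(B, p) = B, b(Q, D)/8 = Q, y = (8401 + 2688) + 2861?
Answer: 14689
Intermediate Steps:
y = 13950 (y = 11089 + 2861 = 13950)
b(Q, D) = 8*Q
k(f) = 8*f
(k(103) + y) + z(-85, -184) = (8*103 + 13950) - 85 = (824 + 13950) - 85 = 14774 - 85 = 14689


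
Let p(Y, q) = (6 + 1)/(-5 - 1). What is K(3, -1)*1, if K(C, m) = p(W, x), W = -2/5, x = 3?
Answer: -7/6 ≈ -1.1667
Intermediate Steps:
W = -⅖ (W = -2*⅕ = -⅖ ≈ -0.40000)
p(Y, q) = -7/6 (p(Y, q) = 7/(-6) = 7*(-⅙) = -7/6)
K(C, m) = -7/6
K(3, -1)*1 = -7/6*1 = -7/6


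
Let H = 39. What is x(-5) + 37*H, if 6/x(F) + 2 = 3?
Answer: 1449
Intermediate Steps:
x(F) = 6 (x(F) = 6/(-2 + 3) = 6/1 = 6*1 = 6)
x(-5) + 37*H = 6 + 37*39 = 6 + 1443 = 1449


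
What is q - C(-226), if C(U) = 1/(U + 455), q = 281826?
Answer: 64538153/229 ≈ 2.8183e+5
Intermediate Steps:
C(U) = 1/(455 + U)
q - C(-226) = 281826 - 1/(455 - 226) = 281826 - 1/229 = 64538153/229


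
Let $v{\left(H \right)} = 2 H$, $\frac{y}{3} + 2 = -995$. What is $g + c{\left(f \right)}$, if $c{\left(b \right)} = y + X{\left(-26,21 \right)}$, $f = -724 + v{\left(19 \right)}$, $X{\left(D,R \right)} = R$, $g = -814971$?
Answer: $-817941$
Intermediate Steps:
$y = -2991$ ($y = -6 + 3 \left(-995\right) = -6 - 2985 = -2991$)
$f = -686$ ($f = -724 + 2 \cdot 19 = -724 + 38 = -686$)
$c{\left(b \right)} = -2970$ ($c{\left(b \right)} = -2991 + 21 = -2970$)
$g + c{\left(f \right)} = -814971 - 2970 = -817941$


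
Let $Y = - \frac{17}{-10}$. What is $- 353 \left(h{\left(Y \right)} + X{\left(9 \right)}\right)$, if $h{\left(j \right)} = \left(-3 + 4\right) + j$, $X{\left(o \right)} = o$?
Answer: $- \frac{41301}{10} \approx -4130.1$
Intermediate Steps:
$Y = \frac{17}{10}$ ($Y = \left(-17\right) \left(- \frac{1}{10}\right) = \frac{17}{10} \approx 1.7$)
$h{\left(j \right)} = 1 + j$
$- 353 \left(h{\left(Y \right)} + X{\left(9 \right)}\right) = - 353 \left(\left(1 + \frac{17}{10}\right) + 9\right) = - 353 \left(\frac{27}{10} + 9\right) = \left(-353\right) \frac{117}{10} = - \frac{41301}{10}$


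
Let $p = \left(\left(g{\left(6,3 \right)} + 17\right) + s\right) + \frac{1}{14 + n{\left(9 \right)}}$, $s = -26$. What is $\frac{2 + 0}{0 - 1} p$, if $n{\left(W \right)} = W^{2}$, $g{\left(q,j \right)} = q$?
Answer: $\frac{568}{95} \approx 5.979$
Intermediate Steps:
$p = - \frac{284}{95}$ ($p = \left(\left(6 + 17\right) - 26\right) + \frac{1}{14 + 9^{2}} = \left(23 - 26\right) + \frac{1}{14 + 81} = -3 + \frac{1}{95} = - \frac{284}{95} \approx -2.9895$)
$\frac{2 + 0}{0 - 1} p = \frac{2 + 0}{0 - 1} \left(- \frac{284}{95}\right) = \frac{2}{-1} \left(- \frac{284}{95}\right) = 2 \left(-1\right) \left(- \frac{284}{95}\right) = \left(-2\right) \left(- \frac{284}{95}\right) = \frac{568}{95}$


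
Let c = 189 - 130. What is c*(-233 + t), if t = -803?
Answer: -61124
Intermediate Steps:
c = 59
c*(-233 + t) = 59*(-233 - 803) = 59*(-1036) = -61124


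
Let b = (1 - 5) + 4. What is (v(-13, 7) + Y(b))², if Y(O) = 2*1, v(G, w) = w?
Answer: 81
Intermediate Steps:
b = 0 (b = -4 + 4 = 0)
Y(O) = 2
(v(-13, 7) + Y(b))² = (7 + 2)² = 9² = 81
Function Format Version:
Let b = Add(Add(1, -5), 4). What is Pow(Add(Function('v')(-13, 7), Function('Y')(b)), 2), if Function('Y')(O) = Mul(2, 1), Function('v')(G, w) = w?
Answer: 81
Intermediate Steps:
b = 0 (b = Add(-4, 4) = 0)
Function('Y')(O) = 2
Pow(Add(Function('v')(-13, 7), Function('Y')(b)), 2) = Pow(Add(7, 2), 2) = Pow(9, 2) = 81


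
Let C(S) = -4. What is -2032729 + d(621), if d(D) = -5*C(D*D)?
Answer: -2032709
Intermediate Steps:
d(D) = 20 (d(D) = -5*(-4) = 20)
-2032729 + d(621) = -2032729 + 20 = -2032709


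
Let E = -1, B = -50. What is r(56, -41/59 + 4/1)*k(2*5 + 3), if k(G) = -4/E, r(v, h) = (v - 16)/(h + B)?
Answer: -1888/551 ≈ -3.4265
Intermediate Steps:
r(v, h) = (-16 + v)/(-50 + h) (r(v, h) = (v - 16)/(h - 50) = (-16 + v)/(-50 + h))
k(G) = 4 (k(G) = -4/(-1) = -4*(-1) = 4)
r(56, -41/59 + 4/1)*k(2*5 + 3) = ((-16 + 56)/(-50 + (-41/59 + 4/1)))*4 = (40/(-50 + (-41*1/59 + 4*1)))*4 = (40/(-50 + (-41/59 + 4)))*4 = (40/(-50 + 195/59))*4 = (40/(-2755/59))*4 = -59/2755*40*4 = -472/551*4 = -1888/551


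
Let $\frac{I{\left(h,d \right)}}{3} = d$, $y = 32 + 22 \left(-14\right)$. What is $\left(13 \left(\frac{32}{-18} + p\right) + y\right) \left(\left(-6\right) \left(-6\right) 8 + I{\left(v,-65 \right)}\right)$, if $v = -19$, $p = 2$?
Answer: $- \frac{76198}{3} \approx -25399.0$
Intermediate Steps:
$y = -276$ ($y = 32 - 308 = -276$)
$I{\left(h,d \right)} = 3 d$
$\left(13 \left(\frac{32}{-18} + p\right) + y\right) \left(\left(-6\right) \left(-6\right) 8 + I{\left(v,-65 \right)}\right) = \left(13 \left(\frac{32}{-18} + 2\right) - 276\right) \left(\left(-6\right) \left(-6\right) 8 + 3 \left(-65\right)\right) = \left(13 \left(32 \left(- \frac{1}{18}\right) + 2\right) - 276\right) \left(36 \cdot 8 - 195\right) = \left(13 \left(- \frac{16}{9} + 2\right) - 276\right) \left(288 - 195\right) = \left(13 \cdot \frac{2}{9} - 276\right) 93 = \left(\frac{26}{9} - 276\right) 93 = \left(- \frac{2458}{9}\right) 93 = - \frac{76198}{3}$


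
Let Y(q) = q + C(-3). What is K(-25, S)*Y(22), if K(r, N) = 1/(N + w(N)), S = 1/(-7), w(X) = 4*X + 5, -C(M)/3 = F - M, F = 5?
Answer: -7/15 ≈ -0.46667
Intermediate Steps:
C(M) = -15 + 3*M (C(M) = -3*(5 - M) = -15 + 3*M)
Y(q) = -24 + q (Y(q) = q + (-15 + 3*(-3)) = q + (-15 - 9) = q - 24 = -24 + q)
w(X) = 5 + 4*X
S = -1/7 ≈ -0.14286
K(r, N) = 1/(5 + 5*N) (K(r, N) = 1/(N + (5 + 4*N)) = 1/(5 + 5*N))
K(-25, S)*Y(22) = (1/(5*(1 - 1/7)))*(-24 + 22) = (1/(5*(6/7)))*(-2) = ((1/5)*(7/6))*(-2) = (7/30)*(-2) = -7/15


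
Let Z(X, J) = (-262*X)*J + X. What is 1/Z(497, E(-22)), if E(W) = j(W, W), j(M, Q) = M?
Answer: 1/2865205 ≈ 3.4901e-7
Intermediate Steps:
E(W) = W
Z(X, J) = X - 262*J*X (Z(X, J) = -262*J*X + X = X - 262*J*X)
1/Z(497, E(-22)) = 1/(497*(1 - 262*(-22))) = 1/(497*(1 + 5764)) = 1/(497*5765) = 1/2865205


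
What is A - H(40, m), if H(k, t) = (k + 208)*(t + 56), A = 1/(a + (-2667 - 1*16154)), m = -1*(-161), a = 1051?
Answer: -956310321/17770 ≈ -53816.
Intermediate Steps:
m = 161
A = -1/17770 (A = 1/(1051 + (-2667 - 1*16154)) = 1/(1051 + (-2667 - 16154)) = 1/(1051 - 18821) = 1/(-17770) = -1/17770 ≈ -5.6275e-5)
H(k, t) = (56 + t)*(208 + k) (H(k, t) = (208 + k)*(56 + t) = (56 + t)*(208 + k))
A - H(40, m) = -1/17770 - (11648 + 56*40 + 208*161 + 40*161) = -1/17770 - (11648 + 2240 + 33488 + 6440) = -1/17770 - 1*53816 = -1/17770 - 53816 = -956310321/17770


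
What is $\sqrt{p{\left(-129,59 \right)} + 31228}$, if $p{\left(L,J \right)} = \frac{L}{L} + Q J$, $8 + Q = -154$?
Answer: $\sqrt{21671} \approx 147.21$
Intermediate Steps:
$Q = -162$ ($Q = -8 - 154 = -162$)
$p{\left(L,J \right)} = 1 - 162 J$ ($p{\left(L,J \right)} = \frac{L}{L} - 162 J = 1 - 162 J$)
$\sqrt{p{\left(-129,59 \right)} + 31228} = \sqrt{\left(1 - 9558\right) + 31228} = \sqrt{-9557 + 31228} = \sqrt{21671}$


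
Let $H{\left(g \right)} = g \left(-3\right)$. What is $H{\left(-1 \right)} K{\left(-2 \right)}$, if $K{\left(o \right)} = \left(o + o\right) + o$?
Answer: $-18$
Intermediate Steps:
$K{\left(o \right)} = 3 o$ ($K{\left(o \right)} = 2 o + o = 3 o$)
$H{\left(g \right)} = - 3 g$
$H{\left(-1 \right)} K{\left(-2 \right)} = \left(-3\right) \left(-1\right) 3 \left(-2\right) = 3 \left(-6\right) = -18$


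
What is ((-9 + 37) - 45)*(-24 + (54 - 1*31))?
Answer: 17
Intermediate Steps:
((-9 + 37) - 45)*(-24 + (54 - 1*31)) = (28 - 45)*(-24 + (54 - 31)) = -17*(-24 + 23) = -17*(-1) = 17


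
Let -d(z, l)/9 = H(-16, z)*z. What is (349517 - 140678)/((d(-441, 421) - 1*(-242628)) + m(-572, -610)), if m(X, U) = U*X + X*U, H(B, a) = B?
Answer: 208839/876964 ≈ 0.23814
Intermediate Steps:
m(X, U) = 2*U*X (m(X, U) = U*X + U*X = 2*U*X)
d(z, l) = 144*z (d(z, l) = -(-144)*z = 144*z)
(349517 - 140678)/((d(-441, 421) - 1*(-242628)) + m(-572, -610)) = (349517 - 140678)/((144*(-441) - 1*(-242628)) + 2*(-610)*(-572)) = 208839/((-63504 + 242628) + 697840) = 208839/(179124 + 697840) = 208839/876964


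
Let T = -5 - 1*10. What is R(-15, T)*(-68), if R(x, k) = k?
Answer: 1020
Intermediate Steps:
T = -15 (T = -5 - 10 = -15)
R(-15, T)*(-68) = -15*(-68) = 1020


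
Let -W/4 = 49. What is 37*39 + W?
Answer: 1247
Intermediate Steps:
W = -196 (W = -4*49 = -196)
37*39 + W = 37*39 - 196 = 1443 - 196 = 1247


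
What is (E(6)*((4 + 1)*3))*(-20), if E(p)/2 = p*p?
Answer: -21600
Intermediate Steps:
E(p) = 2*p² (E(p) = 2*(p*p) = 2*p²)
(E(6)*((4 + 1)*3))*(-20) = ((2*6²)*((4 + 1)*3))*(-20) = ((2*36)*(5*3))*(-20) = (72*15)*(-20) = 1080*(-20) = -21600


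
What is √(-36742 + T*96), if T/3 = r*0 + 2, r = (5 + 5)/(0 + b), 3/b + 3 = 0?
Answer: 13*I*√214 ≈ 190.17*I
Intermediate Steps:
b = -1 (b = 3/(-3 + 0) = 3/(-3) = 3*(-⅓) = -1)
r = -10 (r = (5 + 5)/(0 - 1) = 10/(-1) = 10*(-1) = -10)
T = 6 (T = 3*(-10*0 + 2) = 3*(0 + 2) = 3*2 = 6)
√(-36742 + T*96) = √(-36742 + 6*96) = √(-36742 + 576) = √(-36166) = 13*I*√214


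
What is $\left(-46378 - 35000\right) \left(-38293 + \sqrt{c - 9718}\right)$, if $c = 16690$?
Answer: $3116207754 - 162756 \sqrt{1743} \approx 3.1094 \cdot 10^{9}$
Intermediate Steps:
$\left(-46378 - 35000\right) \left(-38293 + \sqrt{c - 9718}\right) = \left(-46378 - 35000\right) \left(-38293 + \sqrt{16690 - 9718}\right) = - 81378 \left(-38293 + \sqrt{6972}\right) = - 81378 \left(-38293 + 2 \sqrt{1743}\right) = 3116207754 - 162756 \sqrt{1743}$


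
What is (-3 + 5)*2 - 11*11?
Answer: -117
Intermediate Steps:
(-3 + 5)*2 - 11*11 = 2*2 - 121 = 4 - 121 = -117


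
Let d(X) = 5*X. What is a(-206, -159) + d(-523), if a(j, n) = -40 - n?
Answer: -2496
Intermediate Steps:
a(-206, -159) + d(-523) = (-40 - 1*(-159)) + 5*(-523) = (-40 + 159) - 2615 = 119 - 2615 = -2496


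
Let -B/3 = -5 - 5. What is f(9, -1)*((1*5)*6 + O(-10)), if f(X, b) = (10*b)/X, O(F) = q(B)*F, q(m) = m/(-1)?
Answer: -1100/3 ≈ -366.67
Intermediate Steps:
B = 30 (B = -3*(-5 - 5) = -3*(-10) = 30)
q(m) = -m (q(m) = m*(-1) = -m)
O(F) = -30*F (O(F) = (-1*30)*F = -30*F)
f(X, b) = 10*b/X
f(9, -1)*((1*5)*6 + O(-10)) = (10*(-1)/9)*((1*5)*6 - 30*(-10)) = (10*(-1)*(1/9))*(5*6 + 300) = -10*(30 + 300)/9 = -10/9*330 = -1100/3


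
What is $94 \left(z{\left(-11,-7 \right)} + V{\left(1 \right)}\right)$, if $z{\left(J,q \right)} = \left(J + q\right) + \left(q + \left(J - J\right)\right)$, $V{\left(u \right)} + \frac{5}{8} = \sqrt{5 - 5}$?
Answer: $- \frac{9635}{4} \approx -2408.8$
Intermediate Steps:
$V{\left(u \right)} = - \frac{5}{8}$ ($V{\left(u \right)} = - \frac{5}{8} + \sqrt{5 - 5} = - \frac{5}{8} + \sqrt{0} = - \frac{5}{8} + 0 = - \frac{5}{8}$)
$z{\left(J,q \right)} = J + 2 q$ ($z{\left(J,q \right)} = \left(J + q\right) + \left(q + 0\right) = \left(J + q\right) + q = J + 2 q$)
$94 \left(z{\left(-11,-7 \right)} + V{\left(1 \right)}\right) = 94 \left(\left(-11 + 2 \left(-7\right)\right) - \frac{5}{8}\right) = 94 \left(\left(-11 - 14\right) - \frac{5}{8}\right) = 94 \left(-25 - \frac{5}{8}\right) = 94 \left(- \frac{205}{8}\right) = - \frac{9635}{4}$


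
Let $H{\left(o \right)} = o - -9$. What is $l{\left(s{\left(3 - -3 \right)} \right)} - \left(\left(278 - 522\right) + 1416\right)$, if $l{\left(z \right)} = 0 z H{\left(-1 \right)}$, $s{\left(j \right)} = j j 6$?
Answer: $-1172$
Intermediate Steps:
$H{\left(o \right)} = 9 + o$ ($H{\left(o \right)} = o + 9 = 9 + o$)
$s{\left(j \right)} = 6 j^{2}$ ($s{\left(j \right)} = j^{2} \cdot 6 = 6 j^{2}$)
$l{\left(z \right)} = 0$ ($l{\left(z \right)} = 0 z \left(9 - 1\right) = 0 \cdot 8 = 0$)
$l{\left(s{\left(3 - -3 \right)} \right)} - \left(\left(278 - 522\right) + 1416\right) = 0 - \left(\left(278 - 522\right) + 1416\right) = 0 - \left(-244 + 1416\right) = 0 - 1172 = -1172$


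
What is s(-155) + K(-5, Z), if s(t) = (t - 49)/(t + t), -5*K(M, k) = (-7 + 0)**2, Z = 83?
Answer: -1417/155 ≈ -9.1419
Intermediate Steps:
K(M, k) = -49/5 (K(M, k) = -(-7 + 0)**2/5 = -1/5*(-7)**2 = -1/5*49 = -49/5)
s(t) = (-49 + t)/(2*t) (s(t) = (-49 + t)/((2*t)) = (-49 + t)*(1/(2*t)) = (-49 + t)/(2*t))
s(-155) + K(-5, Z) = (1/2)*(-49 - 155)/(-155) - 49/5 = (1/2)*(-1/155)*(-204) - 49/5 = 102/155 - 49/5 = -1417/155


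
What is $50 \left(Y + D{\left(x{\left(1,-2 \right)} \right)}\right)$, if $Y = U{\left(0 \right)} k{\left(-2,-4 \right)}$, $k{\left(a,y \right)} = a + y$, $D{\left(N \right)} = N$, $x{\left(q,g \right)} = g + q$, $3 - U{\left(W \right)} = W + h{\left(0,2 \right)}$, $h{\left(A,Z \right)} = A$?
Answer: $-950$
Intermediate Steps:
$U{\left(W \right)} = 3 - W$ ($U{\left(W \right)} = 3 - \left(W + 0\right) = 3 - W$)
$Y = -18$ ($Y = \left(3 - 0\right) \left(-2 - 4\right) = \left(3 + 0\right) \left(-6\right) = 3 \left(-6\right) = -18$)
$50 \left(Y + D{\left(x{\left(1,-2 \right)} \right)}\right) = 50 \left(-18 + \left(-2 + 1\right)\right) = 50 \left(-18 - 1\right) = 50 \left(-19\right) = -950$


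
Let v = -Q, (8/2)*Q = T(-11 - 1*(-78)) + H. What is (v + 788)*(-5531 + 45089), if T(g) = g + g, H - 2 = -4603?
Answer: 150696201/2 ≈ 7.5348e+7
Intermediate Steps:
H = -4601 (H = 2 - 4603 = -4601)
T(g) = 2*g
Q = -4467/4 (Q = (2*(-11 - 1*(-78)) - 4601)/4 = (2*(-11 + 78) - 4601)/4 = (2*67 - 4601)/4 = (134 - 4601)/4 = (¼)*(-4467) = -4467/4 ≈ -1116.8)
v = 4467/4 (v = -1*(-4467/4) = 4467/4 ≈ 1116.8)
(v + 788)*(-5531 + 45089) = (4467/4 + 788)*(-5531 + 45089) = (7619/4)*39558 = 150696201/2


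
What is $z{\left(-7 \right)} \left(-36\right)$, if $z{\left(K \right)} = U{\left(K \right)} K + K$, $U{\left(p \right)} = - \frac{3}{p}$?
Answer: $360$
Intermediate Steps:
$z{\left(K \right)} = -3 + K$ ($z{\left(K \right)} = - \frac{3}{K} K + K = -3 + K$)
$z{\left(-7 \right)} \left(-36\right) = \left(-3 - 7\right) \left(-36\right) = \left(-10\right) \left(-36\right) = 360$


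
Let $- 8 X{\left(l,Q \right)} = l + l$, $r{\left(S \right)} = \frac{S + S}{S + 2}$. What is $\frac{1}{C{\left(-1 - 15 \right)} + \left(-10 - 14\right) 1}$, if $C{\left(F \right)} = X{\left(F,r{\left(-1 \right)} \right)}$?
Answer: $- \frac{1}{20} \approx -0.05$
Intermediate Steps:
$r{\left(S \right)} = \frac{2 S}{2 + S}$
$X{\left(l,Q \right)} = - \frac{l}{4}$ ($X{\left(l,Q \right)} = - \frac{l + l}{8} = - \frac{2 l}{8} = - \frac{l}{4}$)
$C{\left(F \right)} = - \frac{F}{4}$
$\frac{1}{C{\left(-1 - 15 \right)} + \left(-10 - 14\right) 1} = \frac{1}{- \frac{-1 - 15}{4} + \left(-10 - 14\right) 1} = \frac{1}{- \frac{-1 - 15}{4} - 24} = \frac{1}{\left(- \frac{1}{4}\right) \left(-16\right) - 24} = \frac{1}{4 - 24} = \frac{1}{-20} = - \frac{1}{20}$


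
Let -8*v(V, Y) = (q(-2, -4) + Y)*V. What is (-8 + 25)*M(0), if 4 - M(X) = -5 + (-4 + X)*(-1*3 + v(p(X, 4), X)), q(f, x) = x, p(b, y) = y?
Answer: 85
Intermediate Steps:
v(V, Y) = -V*(-4 + Y)/8 (v(V, Y) = -(-4 + Y)*V/8 = -V*(-4 + Y)/8)
M(X) = 9 - (-1 - X/2)*(-4 + X) (M(X) = 4 - (-5 + (-4 + X)*(-1*3 + (⅛)*4*(4 - X))) = 4 - (-5 + (-4 + X)*(-3 + (2 - X/2))) = 4 - (-5 + (-4 + X)*(-1 - X/2)) = 4 - (-5 + (-1 - X/2)*(-4 + X)) = 4 + (5 - (-1 - X/2)*(-4 + X)) = 9 - (-1 - X/2)*(-4 + X))
(-8 + 25)*M(0) = (-8 + 25)*(5 + (½)*0² - 1*0) = 17*(5 + (½)*0 + 0) = 17*(5 + 0 + 0) = 17*5 = 85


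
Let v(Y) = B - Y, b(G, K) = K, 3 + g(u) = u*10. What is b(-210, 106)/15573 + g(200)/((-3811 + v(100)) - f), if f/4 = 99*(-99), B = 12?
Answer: 34841611/549804765 ≈ 0.063371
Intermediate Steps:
g(u) = -3 + 10*u (g(u) = -3 + u*10 = -3 + 10*u)
f = -39204 (f = 4*(99*(-99)) = 4*(-9801) = -39204)
v(Y) = 12 - Y
b(-210, 106)/15573 + g(200)/((-3811 + v(100)) - f) = 106/15573 + (-3 + 10*200)/((-3811 + (12 - 1*100)) - 1*(-39204)) = 106*(1/15573) + (-3 + 2000)/((-3811 + (12 - 100)) + 39204) = 106/15573 + 1997/((-3811 - 88) + 39204) = 106/15573 + 1997/(-3899 + 39204) = 106/15573 + 1997/35305 = 34841611/549804765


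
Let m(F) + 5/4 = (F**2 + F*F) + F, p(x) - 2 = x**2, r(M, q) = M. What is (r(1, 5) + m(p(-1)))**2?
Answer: 6889/16 ≈ 430.56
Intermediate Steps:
p(x) = 2 + x**2
m(F) = -5/4 + F + 2*F**2 (m(F) = -5/4 + ((F**2 + F*F) + F) = -5/4 + ((F**2 + F**2) + F) = -5/4 + (2*F**2 + F) = -5/4 + (F + 2*F**2) = -5/4 + F + 2*F**2)
(r(1, 5) + m(p(-1)))**2 = (1 + (-5/4 + (2 + (-1)**2) + 2*(2 + (-1)**2)**2))**2 = (1 + (-5/4 + (2 + 1) + 2*(2 + 1)**2))**2 = (1 + (-5/4 + 3 + 2*3**2))**2 = (1 + (-5/4 + 3 + 2*9))**2 = (1 + (-5/4 + 3 + 18))**2 = (1 + 79/4)**2 = (83/4)**2 = 6889/16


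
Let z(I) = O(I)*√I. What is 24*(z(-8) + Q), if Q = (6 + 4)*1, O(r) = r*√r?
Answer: 1776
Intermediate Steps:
O(r) = r^(3/2)
z(I) = I² (z(I) = I^(3/2)*√I = I²)
Q = 10 (Q = 10*1 = 10)
24*(z(-8) + Q) = 24*((-8)² + 10) = 24*(64 + 10) = 24*74 = 1776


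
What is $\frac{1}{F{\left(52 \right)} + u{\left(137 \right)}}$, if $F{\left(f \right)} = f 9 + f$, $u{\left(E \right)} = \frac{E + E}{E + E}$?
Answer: $\frac{1}{521} \approx 0.0019194$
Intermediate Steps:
$u{\left(E \right)} = 1$ ($u{\left(E \right)} = \frac{2 E}{2 E} = 2 E \frac{1}{2 E} = 1$)
$F{\left(f \right)} = 10 f$ ($F{\left(f \right)} = 9 f + f = 10 f$)
$\frac{1}{F{\left(52 \right)} + u{\left(137 \right)}} = \frac{1}{10 \cdot 52 + 1} = \frac{1}{520 + 1} = \frac{1}{521}$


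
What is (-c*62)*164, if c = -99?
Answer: 1006632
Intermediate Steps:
(-c*62)*164 = (-1*(-99)*62)*164 = (99*62)*164 = 6138*164 = 1006632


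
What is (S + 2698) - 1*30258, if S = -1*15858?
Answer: -43418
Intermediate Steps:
S = -15858
(S + 2698) - 1*30258 = (-15858 + 2698) - 1*30258 = -13160 - 30258 = -43418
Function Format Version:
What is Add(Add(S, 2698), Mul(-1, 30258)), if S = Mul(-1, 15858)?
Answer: -43418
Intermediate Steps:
S = -15858
Add(Add(S, 2698), Mul(-1, 30258)) = Add(Add(-15858, 2698), Mul(-1, 30258)) = Add(-13160, -30258) = -43418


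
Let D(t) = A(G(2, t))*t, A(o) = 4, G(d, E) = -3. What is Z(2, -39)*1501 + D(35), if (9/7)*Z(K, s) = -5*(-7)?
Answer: 369005/9 ≈ 41001.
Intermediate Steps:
Z(K, s) = 245/9 (Z(K, s) = 7*(-5*(-7))/9 = (7/9)*35 = 245/9)
D(t) = 4*t
Z(2, -39)*1501 + D(35) = (245/9)*1501 + 4*35 = 367745/9 + 140 = 369005/9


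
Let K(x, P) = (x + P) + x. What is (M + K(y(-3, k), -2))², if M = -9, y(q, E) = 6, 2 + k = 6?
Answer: 1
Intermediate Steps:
k = 4 (k = -2 + 6 = 4)
K(x, P) = P + 2*x (K(x, P) = (P + x) + x = P + 2*x)
(M + K(y(-3, k), -2))² = (-9 + (-2 + 2*6))² = (-9 + (-2 + 12))² = (-9 + 10)² = 1² = 1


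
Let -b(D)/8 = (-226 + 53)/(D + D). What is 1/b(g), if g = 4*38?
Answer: 38/173 ≈ 0.21965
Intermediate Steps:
g = 152
b(D) = 692/D (b(D) = -8*(-226 + 53)/(D + D) = -(-1384)/(2*D) = -(-1384)*1/(2*D) = -(-692)/D = 692/D)
1/b(g) = 1/(692/152) = 1/(692*(1/152)) = 1/(173/38) = 38/173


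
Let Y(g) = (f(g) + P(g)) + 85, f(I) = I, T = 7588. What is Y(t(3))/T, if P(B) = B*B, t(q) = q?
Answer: 97/7588 ≈ 0.012783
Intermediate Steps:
P(B) = B²
Y(g) = 85 + g + g² (Y(g) = (g + g²) + 85 = 85 + g + g²)
Y(t(3))/T = (85 + 3 + 3²)/7588 = (85 + 3 + 9)*(1/7588) = 97*(1/7588) = 97/7588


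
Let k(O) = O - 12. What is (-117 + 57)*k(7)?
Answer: 300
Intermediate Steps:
k(O) = -12 + O
(-117 + 57)*k(7) = (-117 + 57)*(-12 + 7) = -60*(-5) = 300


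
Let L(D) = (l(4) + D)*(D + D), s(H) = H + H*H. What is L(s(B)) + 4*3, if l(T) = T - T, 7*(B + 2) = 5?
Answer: 29460/2401 ≈ 12.270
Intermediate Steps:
B = -9/7 (B = -2 + (⅐)*5 = -2 + 5/7 = -9/7 ≈ -1.2857)
l(T) = 0
s(H) = H + H²
L(D) = 2*D² (L(D) = (0 + D)*(D + D) = D*(2*D) = 2*D²)
L(s(B)) + 4*3 = 2*(-9*(1 - 9/7)/7)² + 4*3 = 2*(-9/7*(-2/7))² + 12 = 2*(18/49)² + 12 = 2*(324/2401) + 12 = 648/2401 + 12 = 29460/2401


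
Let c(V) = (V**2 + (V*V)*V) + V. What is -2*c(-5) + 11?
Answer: 221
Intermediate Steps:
c(V) = V + V**2 + V**3 (c(V) = (V**2 + V**2*V) + V = (V**2 + V**3) + V = V + V**2 + V**3)
-2*c(-5) + 11 = -(-10)*(1 - 5 + (-5)**2) + 11 = -(-10)*(1 - 5 + 25) + 11 = -(-10)*21 + 11 = -2*(-105) + 11 = 210 + 11 = 221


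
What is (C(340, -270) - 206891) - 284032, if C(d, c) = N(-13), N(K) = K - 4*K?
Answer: -490884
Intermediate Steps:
N(K) = -3*K
C(d, c) = 39 (C(d, c) = -3*(-13) = 39)
(C(340, -270) - 206891) - 284032 = (39 - 206891) - 284032 = -206852 - 284032 = -490884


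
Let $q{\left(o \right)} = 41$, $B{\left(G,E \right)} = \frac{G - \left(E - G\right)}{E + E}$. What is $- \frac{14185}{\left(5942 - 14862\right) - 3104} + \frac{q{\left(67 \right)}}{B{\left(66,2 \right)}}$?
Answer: $\frac{1907993}{781560} \approx 2.4413$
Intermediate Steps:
$B{\left(G,E \right)} = \frac{- E + 2 G}{2 E}$
$- \frac{14185}{\left(5942 - 14862\right) - 3104} + \frac{q{\left(67 \right)}}{B{\left(66,2 \right)}} = - \frac{14185}{\left(5942 - 14862\right) - 3104} + \frac{41}{\frac{1}{2} \left(66 - 1\right)} = - \frac{14185}{-8920 - 3104} + \frac{41}{\frac{1}{2} \left(66 - 1\right)} = - \frac{14185}{-12024} + \frac{41}{\frac{1}{2} \cdot 65} = \left(-14185\right) \left(- \frac{1}{12024}\right) + \frac{41}{\frac{65}{2}} = \frac{14185}{12024} + 41 \cdot \frac{2}{65} = \frac{14185}{12024} + \frac{82}{65} = \frac{1907993}{781560}$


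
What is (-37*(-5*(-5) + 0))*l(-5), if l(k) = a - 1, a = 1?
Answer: 0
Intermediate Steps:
l(k) = 0 (l(k) = 1 - 1 = 0)
(-37*(-5*(-5) + 0))*l(-5) = -37*(-5*(-5) + 0)*0 = -37*(25 + 0)*0 = -37*25*0 = -925*0 = 0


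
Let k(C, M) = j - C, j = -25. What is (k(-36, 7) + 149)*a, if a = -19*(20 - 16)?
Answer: -12160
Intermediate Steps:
k(C, M) = -25 - C
a = -76 (a = -19*4 = -76)
(k(-36, 7) + 149)*a = ((-25 - 1*(-36)) + 149)*(-76) = ((-25 + 36) + 149)*(-76) = (11 + 149)*(-76) = 160*(-76) = -12160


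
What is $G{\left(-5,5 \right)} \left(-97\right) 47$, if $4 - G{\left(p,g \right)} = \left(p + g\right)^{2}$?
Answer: $-18236$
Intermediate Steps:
$G{\left(p,g \right)} = 4 - \left(g + p\right)^{2}$ ($G{\left(p,g \right)} = 4 - \left(p + g\right)^{2} = 4 - \left(g + p\right)^{2}$)
$G{\left(-5,5 \right)} \left(-97\right) 47 = \left(4 - \left(5 - 5\right)^{2}\right) \left(-97\right) 47 = \left(4 - 0^{2}\right) \left(-97\right) 47 = \left(4 - 0\right) \left(-97\right) 47 = \left(4 + 0\right) \left(-97\right) 47 = 4 \left(-97\right) 47 = \left(-388\right) 47 = -18236$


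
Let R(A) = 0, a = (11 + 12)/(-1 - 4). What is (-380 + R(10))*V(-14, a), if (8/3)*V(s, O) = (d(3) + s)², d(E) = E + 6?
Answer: -7125/2 ≈ -3562.5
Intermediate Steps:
d(E) = 6 + E
a = -23/5 (a = 23/(-5) = 23*(-⅕) = -23/5 ≈ -4.6000)
V(s, O) = 3*(9 + s)²/8 (V(s, O) = 3*((6 + 3) + s)²/8 = 3*(9 + s)²/8)
(-380 + R(10))*V(-14, a) = (-380 + 0)*(3*(9 - 14)²/8) = -285*(-5)²/2 = -285*25/2 = -380*75/8 = -7125/2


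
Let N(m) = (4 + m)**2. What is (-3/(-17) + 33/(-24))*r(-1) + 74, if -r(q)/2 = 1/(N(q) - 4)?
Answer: 25323/340 ≈ 74.479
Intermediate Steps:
r(q) = -2/(-4 + (4 + q)**2) (r(q) = -2/((4 + q)**2 - 4) = -2/(-4 + (4 + q)**2))
(-3/(-17) + 33/(-24))*r(-1) + 74 = (-3/(-17) + 33/(-24))*(-2/(-4 + (4 - 1)**2)) + 74 = (-3*(-1/17) + 33*(-1/24))*(-2/(-4 + 3**2)) + 74 = (3/17 - 11/8)*(-2/(-4 + 9)) + 74 = -(-163)/(68*5) + 74 = -163/136*(-2/5) + 74 = 163/340 + 74 = 25323/340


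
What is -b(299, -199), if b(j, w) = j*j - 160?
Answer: -89241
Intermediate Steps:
b(j, w) = -160 + j² (b(j, w) = j² - 160 = -160 + j²)
-b(299, -199) = -(-160 + 299²) = -(-160 + 89401) = -1*89241 = -89241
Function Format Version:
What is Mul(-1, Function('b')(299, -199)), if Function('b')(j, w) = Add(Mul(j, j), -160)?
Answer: -89241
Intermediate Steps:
Function('b')(j, w) = Add(-160, Pow(j, 2)) (Function('b')(j, w) = Add(Pow(j, 2), -160) = Add(-160, Pow(j, 2)))
Mul(-1, Function('b')(299, -199)) = Mul(-1, Add(-160, Pow(299, 2))) = Mul(-1, Add(-160, 89401)) = Mul(-1, 89241) = -89241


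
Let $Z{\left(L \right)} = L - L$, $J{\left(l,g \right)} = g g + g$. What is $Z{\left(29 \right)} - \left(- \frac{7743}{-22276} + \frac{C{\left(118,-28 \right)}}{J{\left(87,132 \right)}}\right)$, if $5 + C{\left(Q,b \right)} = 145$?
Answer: $- \frac{4966241}{13967052} \approx -0.35557$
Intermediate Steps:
$J{\left(l,g \right)} = g + g^{2}$ ($J{\left(l,g \right)} = g^{2} + g = g + g^{2}$)
$C{\left(Q,b \right)} = 140$ ($C{\left(Q,b \right)} = -5 + 145 = 140$)
$Z{\left(L \right)} = 0$
$Z{\left(29 \right)} - \left(- \frac{7743}{-22276} + \frac{C{\left(118,-28 \right)}}{J{\left(87,132 \right)}}\right) = 0 - \left(- \frac{7743}{-22276} + \frac{140}{132 \left(1 + 132\right)}\right) = 0 - \left(\left(-7743\right) \left(- \frac{1}{22276}\right) + \frac{140}{132 \cdot 133}\right) = 0 - \left(\frac{7743}{22276} + \frac{140}{17556}\right) = 0 - \left(\frac{7743}{22276} + 140 \cdot \frac{1}{17556}\right) = 0 - \left(\frac{7743}{22276} + \frac{5}{627}\right) = 0 - \frac{4966241}{13967052} = - \frac{4966241}{13967052}$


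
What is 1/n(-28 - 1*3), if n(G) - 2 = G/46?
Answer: 46/61 ≈ 0.75410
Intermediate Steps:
n(G) = 2 + G/46
1/n(-28 - 1*3) = 1/(2 + (-28 - 1*3)/46) = 1/(2 + (-28 - 3)/46) = 1/(2 + (1/46)*(-31)) = 1/(2 - 31/46) = 1/(61/46) = 46/61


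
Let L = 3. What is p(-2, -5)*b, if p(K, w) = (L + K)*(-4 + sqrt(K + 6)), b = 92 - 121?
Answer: 58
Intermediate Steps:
b = -29
p(K, w) = (-4 + sqrt(6 + K))*(3 + K) (p(K, w) = (3 + K)*(-4 + sqrt(K + 6)) = (3 + K)*(-4 + sqrt(6 + K)) = (-4 + sqrt(6 + K))*(3 + K))
p(-2, -5)*b = (-12 - 4*(-2) + 3*sqrt(6 - 2) - 2*sqrt(6 - 2))*(-29) = (-12 + 8 + 3*sqrt(4) - 2*sqrt(4))*(-29) = (-12 + 8 + 3*2 - 2*2)*(-29) = (-12 + 8 + 6 - 4)*(-29) = -2*(-29) = 58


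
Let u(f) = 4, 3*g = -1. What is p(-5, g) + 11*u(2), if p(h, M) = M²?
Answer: 397/9 ≈ 44.111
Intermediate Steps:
g = -⅓ (g = (⅓)*(-1) = -⅓ ≈ -0.33333)
p(-5, g) + 11*u(2) = (-⅓)² + 11*4 = ⅑ + 44 = 397/9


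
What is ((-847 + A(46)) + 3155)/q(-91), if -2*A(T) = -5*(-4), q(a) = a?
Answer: -2298/91 ≈ -25.253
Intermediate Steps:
A(T) = -10 (A(T) = -(-5)*(-4)/2 = -½*20 = -10)
((-847 + A(46)) + 3155)/q(-91) = ((-847 - 10) + 3155)/(-91) = (-857 + 3155)*(-1/91) = 2298*(-1/91) = -2298/91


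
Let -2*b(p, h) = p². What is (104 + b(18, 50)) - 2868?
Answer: -2926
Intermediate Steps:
b(p, h) = -p²/2
(104 + b(18, 50)) - 2868 = (104 - ½*18²) - 2868 = (104 - ½*324) - 2868 = (104 - 162) - 2868 = -58 - 2868 = -2926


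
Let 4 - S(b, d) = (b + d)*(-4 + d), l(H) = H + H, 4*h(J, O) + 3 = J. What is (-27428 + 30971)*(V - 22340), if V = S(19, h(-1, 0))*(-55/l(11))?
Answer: -79983225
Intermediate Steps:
h(J, O) = -¾ + J/4
l(H) = 2*H
S(b, d) = 4 - (-4 + d)*(b + d) (S(b, d) = 4 - (b + d)*(-4 + d) = 4 - (-4 + d)*(b + d))
V = -235 (V = (4 - (-¾ + (¼)*(-1))² + 4*19 + 4*(-¾ + (¼)*(-1)) - 1*19*(-¾ + (¼)*(-1)))*(-55/(2*11)) = (4 - (-¾ - ¼)² + 76 + 4*(-¾ - ¼) - 1*19*(-¾ - ¼))*(-55/22) = (4 - 1*(-1)² + 76 + 4*(-1) - 1*19*(-1))*(-55*1/22) = (4 - 1*1 + 76 - 4 + 19)*(-5/2) = (4 - 1 + 76 - 4 + 19)*(-5/2) = 94*(-5/2) = -235)
(-27428 + 30971)*(V - 22340) = (-27428 + 30971)*(-235 - 22340) = 3543*(-22575) = -79983225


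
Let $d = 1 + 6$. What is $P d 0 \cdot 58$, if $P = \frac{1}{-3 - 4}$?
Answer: $0$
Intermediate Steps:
$P = - \frac{1}{7}$ ($P = \frac{1}{-7} = - \frac{1}{7} \approx -0.14286$)
$d = 7$
$P d 0 \cdot 58 = \left(- \frac{1}{7}\right) 7 \cdot 0 \cdot 58 = \left(-1\right) 0 \cdot 58 = 0 \cdot 58 = 0$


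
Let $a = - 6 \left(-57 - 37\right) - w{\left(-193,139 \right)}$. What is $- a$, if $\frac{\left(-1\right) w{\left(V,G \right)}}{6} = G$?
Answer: $-1398$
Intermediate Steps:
$w{\left(V,G \right)} = - 6 G$
$a = 1398$ ($a = - 6 \left(-57 - 37\right) - \left(-6\right) 139 = \left(-6\right) \left(-94\right) - -834 = 564 + 834 = 1398$)
$- a = \left(-1\right) 1398 = -1398$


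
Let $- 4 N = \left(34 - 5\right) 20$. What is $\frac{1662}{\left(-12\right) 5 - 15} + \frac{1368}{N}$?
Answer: $- \frac{22906}{725} \approx -31.594$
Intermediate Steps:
$N = -145$ ($N = - \frac{\left(34 - 5\right) 20}{4} = - \frac{29 \cdot 20}{4} = \left(- \frac{1}{4}\right) 580 = -145$)
$\frac{1662}{\left(-12\right) 5 - 15} + \frac{1368}{N} = \frac{1662}{\left(-12\right) 5 - 15} + \frac{1368}{-145} = \frac{1662}{-60 - 15} + 1368 \left(- \frac{1}{145}\right) = \frac{1662}{-75} - \frac{1368}{145} = 1662 \left(- \frac{1}{75}\right) - \frac{1368}{145} = - \frac{554}{25} - \frac{1368}{145} = - \frac{22906}{725}$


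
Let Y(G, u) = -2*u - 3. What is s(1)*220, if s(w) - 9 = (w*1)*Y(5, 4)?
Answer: -440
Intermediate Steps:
Y(G, u) = -3 - 2*u
s(w) = 9 - 11*w (s(w) = 9 + (w*1)*(-3 - 2*4) = 9 + w*(-3 - 8) = 9 + w*(-11) = 9 - 11*w)
s(1)*220 = (9 - 11*1)*220 = (9 - 11)*220 = -2*220 = -440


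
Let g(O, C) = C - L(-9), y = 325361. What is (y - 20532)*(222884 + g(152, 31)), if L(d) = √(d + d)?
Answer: 67950956535 - 914487*I*√2 ≈ 6.7951e+10 - 1.2933e+6*I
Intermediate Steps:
L(d) = √2*√d (L(d) = √(2*d) = √2*√d)
g(O, C) = C - 3*I*√2 (g(O, C) = C - √2*√(-9) = C - √2*3*I = C - 3*I*√2)
(y - 20532)*(222884 + g(152, 31)) = (325361 - 20532)*(222884 + (31 - 3*I*√2)) = 304829*(222915 - 3*I*√2) = 67950956535 - 914487*I*√2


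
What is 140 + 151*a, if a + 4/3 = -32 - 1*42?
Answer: -33706/3 ≈ -11235.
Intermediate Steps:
a = -226/3 (a = -4/3 + (-32 - 1*42) = -4/3 + (-32 - 42) = -4/3 - 74 = -226/3 ≈ -75.333)
140 + 151*a = 140 + 151*(-226/3) = 140 - 34126/3 = -33706/3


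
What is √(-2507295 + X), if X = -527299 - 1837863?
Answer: I*√4872457 ≈ 2207.4*I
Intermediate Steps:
X = -2365162
√(-2507295 + X) = √(-2507295 - 2365162) = √(-4872457) = I*√4872457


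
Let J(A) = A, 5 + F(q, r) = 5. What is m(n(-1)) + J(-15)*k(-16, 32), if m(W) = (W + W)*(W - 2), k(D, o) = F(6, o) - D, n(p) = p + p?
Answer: -224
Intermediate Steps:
n(p) = 2*p
F(q, r) = 0 (F(q, r) = -5 + 5 = 0)
k(D, o) = -D (k(D, o) = 0 - D = -D)
m(W) = 2*W*(-2 + W) (m(W) = (2*W)*(-2 + W) = 2*W*(-2 + W))
m(n(-1)) + J(-15)*k(-16, 32) = 2*(2*(-1))*(-2 + 2*(-1)) - (-15)*(-16) = 2*(-2)*(-2 - 2) - 15*16 = 2*(-2)*(-4) - 240 = 16 - 240 = -224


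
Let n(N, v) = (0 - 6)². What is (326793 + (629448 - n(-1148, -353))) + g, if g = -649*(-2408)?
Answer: 2518997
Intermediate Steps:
g = 1562792
n(N, v) = 36 (n(N, v) = (-6)² = 36)
(326793 + (629448 - n(-1148, -353))) + g = (326793 + (629448 - 1*36)) + 1562792 = (326793 + (629448 - 36)) + 1562792 = (326793 + 629412) + 1562792 = 956205 + 1562792 = 2518997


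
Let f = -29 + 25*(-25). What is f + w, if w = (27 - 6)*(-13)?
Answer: -927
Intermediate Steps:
f = -654 (f = -29 - 625 = -654)
w = -273 (w = 21*(-13) = -273)
f + w = -654 - 273 = -927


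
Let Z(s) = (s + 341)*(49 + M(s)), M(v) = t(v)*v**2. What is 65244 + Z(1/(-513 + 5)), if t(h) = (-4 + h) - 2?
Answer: 5457819291653277/66597028096 ≈ 81953.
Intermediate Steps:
t(h) = -6 + h
M(v) = v**2*(-6 + v) (M(v) = (-6 + v)*v**2 = v**2*(-6 + v))
Z(s) = (49 + s**2*(-6 + s))*(341 + s) (Z(s) = (s + 341)*(49 + s**2*(-6 + s)) = (341 + s)*(49 + s**2*(-6 + s)) = (49 + s**2*(-6 + s))*(341 + s))
65244 + Z(1/(-513 + 5)) = 65244 + (16709 + (1/(-513 + 5))**4 - 2046/(-513 + 5)**2 + 49/(-513 + 5) + 335*(1/(-513 + 5))**3) = 65244 + (16709 + (1/(-508))**4 - 2046*(1/(-508))**2 + 49/(-508) + 335*(1/(-508))**3) = 65244 + (16709 + (-1/508)**4 - 2046*(-1/508)**2 + 49*(-1/508) + 335*(-1/508)**3) = 65244 + (16709 + 1/66597028096 - 2046*1/258064 - 49/508 + 335*(-1/131096512)) = 65244 + (16709 + 1/66597028096 - 1023/129032 - 49/508 - 335/131096512) = 65244 + 1112762790557853/66597028096 = 5457819291653277/66597028096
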